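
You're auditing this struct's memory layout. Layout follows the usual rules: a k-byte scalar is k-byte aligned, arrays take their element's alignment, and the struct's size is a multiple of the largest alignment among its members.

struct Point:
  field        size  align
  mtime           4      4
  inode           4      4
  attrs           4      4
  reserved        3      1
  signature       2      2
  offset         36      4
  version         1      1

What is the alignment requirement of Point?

4

member alignments: mtime=4, inode=4, attrs=4, reserved=1, signature=2, offset=4, version=1
max = 4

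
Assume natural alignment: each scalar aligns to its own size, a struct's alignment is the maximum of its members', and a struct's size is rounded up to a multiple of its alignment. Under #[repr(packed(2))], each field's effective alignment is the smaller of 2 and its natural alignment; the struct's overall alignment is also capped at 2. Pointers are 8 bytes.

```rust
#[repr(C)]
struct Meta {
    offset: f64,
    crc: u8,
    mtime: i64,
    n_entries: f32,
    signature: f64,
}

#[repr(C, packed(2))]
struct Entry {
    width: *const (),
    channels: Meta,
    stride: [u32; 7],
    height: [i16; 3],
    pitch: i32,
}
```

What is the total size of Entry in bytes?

86 bytes

Meta: offset at 0 (size 8, align 8) → ends 8; crc at 8 (size 1, align 1) → ends 9; pad 7 to align 8 for mtime; mtime at 16 (size 8, align 8) → ends 24; n_entries at 24 (size 4, align 4) → ends 28; pad 4 to align 8 for signature; signature at 32 (size 8, align 8) → ends 40; total 40 bytes, alignment 8
width at 0 (size 8, align 2) → ends 8
channels at 8 (size 40, align 2) → ends 48
stride at 48 (size 28, align 2) → ends 76
height at 76 (size 6, align 2) → ends 82
pitch at 82 (size 4, align 2) → ends 86
total 86 bytes, alignment 2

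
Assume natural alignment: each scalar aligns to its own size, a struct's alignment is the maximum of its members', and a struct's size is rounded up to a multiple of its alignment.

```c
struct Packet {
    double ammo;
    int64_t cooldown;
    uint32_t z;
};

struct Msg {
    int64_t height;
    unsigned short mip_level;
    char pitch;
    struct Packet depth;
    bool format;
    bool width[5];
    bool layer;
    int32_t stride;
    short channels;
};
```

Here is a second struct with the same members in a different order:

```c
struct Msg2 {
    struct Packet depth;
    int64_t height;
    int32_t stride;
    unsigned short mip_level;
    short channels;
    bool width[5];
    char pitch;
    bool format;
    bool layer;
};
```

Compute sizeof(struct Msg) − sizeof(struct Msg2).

Packet: @0: ammo [8B, align 8] → 8; @8: cooldown [8B, align 8] → 16; @16: z [4B, align 4] → 20; +4 tail pad (align 8); size 24, align 8
@0: height [8B, align 8] → 8
@8: mip_level [2B, align 2] → 10
@10: pitch [1B, align 1] → 11
+5 pad (align 8)
@16: depth [24B, align 8] → 40
@40: format [1B, align 1] → 41
@41: width [5B, align 1] → 46
@46: layer [1B, align 1] → 47
+1 pad (align 4)
@48: stride [4B, align 4] → 52
@52: channels [2B, align 2] → 54
+2 tail pad (align 8)
size 56, align 8
— Msg2 —
@0: depth [24B, align 8] → 24
@24: height [8B, align 8] → 32
@32: stride [4B, align 4] → 36
@36: mip_level [2B, align 2] → 38
@38: channels [2B, align 2] → 40
@40: width [5B, align 1] → 45
@45: pitch [1B, align 1] → 46
@46: format [1B, align 1] → 47
@47: layer [1B, align 1] → 48
size 48, align 8
56 − 48 = 8

8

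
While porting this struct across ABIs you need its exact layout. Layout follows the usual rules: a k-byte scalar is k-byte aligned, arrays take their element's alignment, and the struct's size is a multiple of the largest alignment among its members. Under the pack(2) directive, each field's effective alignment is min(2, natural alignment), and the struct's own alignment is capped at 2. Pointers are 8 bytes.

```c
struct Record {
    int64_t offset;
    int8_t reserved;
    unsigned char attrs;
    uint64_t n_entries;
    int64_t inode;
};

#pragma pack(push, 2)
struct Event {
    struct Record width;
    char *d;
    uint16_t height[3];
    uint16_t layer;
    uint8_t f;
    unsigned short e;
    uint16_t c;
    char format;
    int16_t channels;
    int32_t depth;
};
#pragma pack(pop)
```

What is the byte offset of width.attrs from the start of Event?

Record: offset at 0 (size 8, align 8) → ends 8; reserved at 8 (size 1, align 1) → ends 9; attrs at 9 (size 1, align 1) → ends 10; pad 6 to align 8 for n_entries; n_entries at 16 (size 8, align 8) → ends 24; inode at 24 (size 8, align 8) → ends 32; total 32 bytes, alignment 8
width at 0 (size 32, align 2) → ends 32
within Record: attrs at 9
0 + 9 = 9

9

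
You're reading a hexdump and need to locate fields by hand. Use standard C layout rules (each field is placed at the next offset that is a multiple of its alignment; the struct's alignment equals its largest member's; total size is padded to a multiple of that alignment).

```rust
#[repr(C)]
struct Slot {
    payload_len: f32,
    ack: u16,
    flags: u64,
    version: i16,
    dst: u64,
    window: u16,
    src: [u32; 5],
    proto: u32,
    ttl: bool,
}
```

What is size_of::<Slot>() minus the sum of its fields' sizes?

@0: payload_len [4B, align 4] → 4
@4: ack [2B, align 2] → 6
+2 pad (align 8)
@8: flags [8B, align 8] → 16
@16: version [2B, align 2] → 18
+6 pad (align 8)
@24: dst [8B, align 8] → 32
@32: window [2B, align 2] → 34
+2 pad (align 4)
@36: src [20B, align 4] → 56
@56: proto [4B, align 4] → 60
@60: ttl [1B, align 1] → 61
+3 tail pad (align 8)
size 64, align 8
data bytes 51, size 64 → padding 13

13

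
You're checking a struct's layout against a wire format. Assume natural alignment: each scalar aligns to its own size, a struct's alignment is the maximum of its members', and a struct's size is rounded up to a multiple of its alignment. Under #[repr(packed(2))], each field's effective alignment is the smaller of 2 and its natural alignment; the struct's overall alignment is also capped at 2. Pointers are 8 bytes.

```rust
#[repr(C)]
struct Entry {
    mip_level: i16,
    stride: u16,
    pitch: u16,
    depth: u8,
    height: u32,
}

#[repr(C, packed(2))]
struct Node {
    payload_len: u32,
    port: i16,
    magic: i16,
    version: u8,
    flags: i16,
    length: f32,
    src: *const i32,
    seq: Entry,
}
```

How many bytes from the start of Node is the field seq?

Entry: 0..2  mip_level  (2B, 2-aligned); 2..4  stride  (2B, 2-aligned); 4..6  pitch  (2B, 2-aligned); 6..7  depth  (1B, 1-aligned); 7..8  -- padding (1B); 8..12  height  (4B, 4-aligned); sizeof = 12, alignof = 4
0..4  payload_len  (4B, 2-aligned)
4..6  port  (2B, 2-aligned)
6..8  magic  (2B, 2-aligned)
8..9  version  (1B, 1-aligned)
9..10  -- padding (1B)
10..12  flags  (2B, 2-aligned)
12..16  length  (4B, 2-aligned)
16..24  src  (8B, 2-aligned)
24..36  seq  (12B, 2-aligned)

24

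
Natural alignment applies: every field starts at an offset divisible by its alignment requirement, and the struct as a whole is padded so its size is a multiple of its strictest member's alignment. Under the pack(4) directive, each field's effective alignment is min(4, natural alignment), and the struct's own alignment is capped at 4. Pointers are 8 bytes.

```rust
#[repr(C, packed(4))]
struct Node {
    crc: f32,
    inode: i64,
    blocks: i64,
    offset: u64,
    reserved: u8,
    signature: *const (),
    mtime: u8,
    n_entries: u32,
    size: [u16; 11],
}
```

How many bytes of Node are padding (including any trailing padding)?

8

@0: crc [4B, align 4] → 4
@4: inode [8B, align 4] → 12
@12: blocks [8B, align 4] → 20
@20: offset [8B, align 4] → 28
@28: reserved [1B, align 1] → 29
+3 pad (align 4)
@32: signature [8B, align 4] → 40
@40: mtime [1B, align 1] → 41
+3 pad (align 4)
@44: n_entries [4B, align 4] → 48
@48: size [22B, align 2] → 70
+2 tail pad (align 4)
size 72, align 4
data bytes 64, size 72 → padding 8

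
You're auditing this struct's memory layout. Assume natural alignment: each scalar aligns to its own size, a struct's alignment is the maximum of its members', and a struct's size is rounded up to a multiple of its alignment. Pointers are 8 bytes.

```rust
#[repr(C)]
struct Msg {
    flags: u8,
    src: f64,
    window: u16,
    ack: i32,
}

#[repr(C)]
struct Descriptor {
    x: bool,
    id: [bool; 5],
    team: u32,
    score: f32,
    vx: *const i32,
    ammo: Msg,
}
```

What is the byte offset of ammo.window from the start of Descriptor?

Msg: flags at 0 (size 1, align 1) → ends 1; pad 7 to align 8 for src; src at 8 (size 8, align 8) → ends 16; window at 16 (size 2, align 2) → ends 18; pad 2 to align 4 for ack; ack at 20 (size 4, align 4) → ends 24; total 24 bytes, alignment 8
x at 0 (size 1, align 1) → ends 1
id at 1 (size 5, align 1) → ends 6
pad 2 to align 4 for team
team at 8 (size 4, align 4) → ends 12
score at 12 (size 4, align 4) → ends 16
vx at 16 (size 8, align 8) → ends 24
ammo at 24 (size 24, align 8) → ends 48
within Msg: window at 16
24 + 16 = 40

40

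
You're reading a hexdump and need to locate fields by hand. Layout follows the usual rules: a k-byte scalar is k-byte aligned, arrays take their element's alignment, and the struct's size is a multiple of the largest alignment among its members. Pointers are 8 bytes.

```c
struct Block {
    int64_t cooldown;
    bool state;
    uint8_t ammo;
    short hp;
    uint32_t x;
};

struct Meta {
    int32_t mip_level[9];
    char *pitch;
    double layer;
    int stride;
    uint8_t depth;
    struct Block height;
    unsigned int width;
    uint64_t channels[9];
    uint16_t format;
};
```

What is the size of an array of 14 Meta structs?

2352

Block: 0..8  cooldown  (8B, 8-aligned); 8..9  state  (1B, 1-aligned); 9..10  ammo  (1B, 1-aligned); 10..12  hp  (2B, 2-aligned); 12..16  x  (4B, 4-aligned); sizeof = 16, alignof = 8
0..36  mip_level  (36B, 4-aligned)
36..40  -- padding (4B)
40..48  pitch  (8B, 8-aligned)
48..56  layer  (8B, 8-aligned)
56..60  stride  (4B, 4-aligned)
60..61  depth  (1B, 1-aligned)
61..64  -- padding (3B)
64..80  height  (16B, 8-aligned)
80..84  width  (4B, 4-aligned)
84..88  -- padding (4B)
88..160  channels  (72B, 8-aligned)
160..162  format  (2B, 2-aligned)
162..168  -- tail padding (6B)
sizeof = 168, alignof = 8
array of 14: 14 × 168 = 2352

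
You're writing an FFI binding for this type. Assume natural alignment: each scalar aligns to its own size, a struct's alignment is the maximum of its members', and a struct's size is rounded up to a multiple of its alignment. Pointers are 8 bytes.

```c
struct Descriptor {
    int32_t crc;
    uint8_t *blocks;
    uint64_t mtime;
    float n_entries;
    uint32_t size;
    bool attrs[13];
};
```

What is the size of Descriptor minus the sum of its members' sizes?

0..4  crc  (4B, 4-aligned)
4..8  -- padding (4B)
8..16  blocks  (8B, 8-aligned)
16..24  mtime  (8B, 8-aligned)
24..28  n_entries  (4B, 4-aligned)
28..32  size  (4B, 4-aligned)
32..45  attrs  (13B, 1-aligned)
45..48  -- tail padding (3B)
sizeof = 48, alignof = 8
data bytes 41, size 48 → padding 7

7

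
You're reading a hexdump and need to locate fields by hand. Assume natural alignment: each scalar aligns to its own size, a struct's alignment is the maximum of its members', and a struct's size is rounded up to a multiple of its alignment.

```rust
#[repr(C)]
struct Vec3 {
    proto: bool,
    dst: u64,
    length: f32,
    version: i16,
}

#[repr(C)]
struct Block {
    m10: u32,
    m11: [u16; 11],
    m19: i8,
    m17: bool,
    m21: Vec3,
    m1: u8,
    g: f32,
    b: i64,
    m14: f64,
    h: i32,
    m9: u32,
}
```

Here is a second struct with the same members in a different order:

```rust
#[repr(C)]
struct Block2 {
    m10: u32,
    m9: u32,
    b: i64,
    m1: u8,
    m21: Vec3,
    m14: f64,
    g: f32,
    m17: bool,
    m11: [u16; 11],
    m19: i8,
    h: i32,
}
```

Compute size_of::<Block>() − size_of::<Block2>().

Vec3: proto at 0 (size 1, align 1) → ends 1; pad 7 to align 8 for dst; dst at 8 (size 8, align 8) → ends 16; length at 16 (size 4, align 4) → ends 20; version at 20 (size 2, align 2) → ends 22; tail pad 2 to reach multiple of 8; total 24 bytes, alignment 8
m10 at 0 (size 4, align 4) → ends 4
m11 at 4 (size 22, align 2) → ends 26
m19 at 26 (size 1, align 1) → ends 27
m17 at 27 (size 1, align 1) → ends 28
pad 4 to align 8 for m21
m21 at 32 (size 24, align 8) → ends 56
m1 at 56 (size 1, align 1) → ends 57
pad 3 to align 4 for g
g at 60 (size 4, align 4) → ends 64
b at 64 (size 8, align 8) → ends 72
m14 at 72 (size 8, align 8) → ends 80
h at 80 (size 4, align 4) → ends 84
m9 at 84 (size 4, align 4) → ends 88
total 88 bytes, alignment 8
— Block2 —
m10 at 0 (size 4, align 4) → ends 4
m9 at 4 (size 4, align 4) → ends 8
b at 8 (size 8, align 8) → ends 16
m1 at 16 (size 1, align 1) → ends 17
pad 7 to align 8 for m21
m21 at 24 (size 24, align 8) → ends 48
m14 at 48 (size 8, align 8) → ends 56
g at 56 (size 4, align 4) → ends 60
m17 at 60 (size 1, align 1) → ends 61
pad 1 to align 2 for m11
m11 at 62 (size 22, align 2) → ends 84
m19 at 84 (size 1, align 1) → ends 85
pad 3 to align 4 for h
h at 88 (size 4, align 4) → ends 92
tail pad 4 to reach multiple of 8
total 96 bytes, alignment 8
88 − 96 = -8

-8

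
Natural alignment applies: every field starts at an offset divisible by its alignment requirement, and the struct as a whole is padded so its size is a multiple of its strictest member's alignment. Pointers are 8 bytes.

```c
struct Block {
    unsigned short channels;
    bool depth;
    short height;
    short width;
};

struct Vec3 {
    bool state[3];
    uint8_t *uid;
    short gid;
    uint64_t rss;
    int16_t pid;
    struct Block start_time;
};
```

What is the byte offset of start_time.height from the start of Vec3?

Block: @0: channels [2B, align 2] → 2; @2: depth [1B, align 1] → 3; +1 pad (align 2); @4: height [2B, align 2] → 6; @6: width [2B, align 2] → 8; size 8, align 2
@0: state [3B, align 1] → 3
+5 pad (align 8)
@8: uid [8B, align 8] → 16
@16: gid [2B, align 2] → 18
+6 pad (align 8)
@24: rss [8B, align 8] → 32
@32: pid [2B, align 2] → 34
@34: start_time [8B, align 2] → 42
within Block: height at 4
34 + 4 = 38

38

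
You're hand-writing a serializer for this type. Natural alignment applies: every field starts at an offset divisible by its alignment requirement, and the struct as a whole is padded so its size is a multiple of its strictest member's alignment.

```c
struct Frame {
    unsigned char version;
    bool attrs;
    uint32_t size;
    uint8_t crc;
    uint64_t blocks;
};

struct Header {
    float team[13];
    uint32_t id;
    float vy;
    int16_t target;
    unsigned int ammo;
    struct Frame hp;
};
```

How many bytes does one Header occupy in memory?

Frame: @0: version [1B, align 1] → 1; @1: attrs [1B, align 1] → 2; +2 pad (align 4); @4: size [4B, align 4] → 8; @8: crc [1B, align 1] → 9; +7 pad (align 8); @16: blocks [8B, align 8] → 24; size 24, align 8
@0: team [52B, align 4] → 52
@52: id [4B, align 4] → 56
@56: vy [4B, align 4] → 60
@60: target [2B, align 2] → 62
+2 pad (align 4)
@64: ammo [4B, align 4] → 68
+4 pad (align 8)
@72: hp [24B, align 8] → 96
size 96, align 8

96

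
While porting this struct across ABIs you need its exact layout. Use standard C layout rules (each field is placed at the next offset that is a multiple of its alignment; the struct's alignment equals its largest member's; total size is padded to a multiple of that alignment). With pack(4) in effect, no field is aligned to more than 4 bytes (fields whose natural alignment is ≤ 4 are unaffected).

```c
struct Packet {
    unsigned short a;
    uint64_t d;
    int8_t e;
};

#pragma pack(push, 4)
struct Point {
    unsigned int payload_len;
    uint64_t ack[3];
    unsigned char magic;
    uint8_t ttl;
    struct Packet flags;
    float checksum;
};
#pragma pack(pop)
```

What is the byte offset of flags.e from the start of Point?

48

Packet: @0: a [2B, align 2] → 2; +6 pad (align 8); @8: d [8B, align 8] → 16; @16: e [1B, align 1] → 17; +7 tail pad (align 8); size 24, align 8
@0: payload_len [4B, align 4] → 4
@4: ack [24B, align 4] → 28
@28: magic [1B, align 1] → 29
@29: ttl [1B, align 1] → 30
+2 pad (align 4)
@32: flags [24B, align 4] → 56
within Packet: e at 16
32 + 16 = 48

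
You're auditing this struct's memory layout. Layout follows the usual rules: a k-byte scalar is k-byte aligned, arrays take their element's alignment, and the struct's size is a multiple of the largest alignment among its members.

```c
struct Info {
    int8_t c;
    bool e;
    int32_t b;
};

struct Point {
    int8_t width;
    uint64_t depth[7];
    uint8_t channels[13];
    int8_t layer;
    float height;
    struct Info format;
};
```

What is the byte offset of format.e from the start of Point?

85

Info: @0: c [1B, align 1] → 1; @1: e [1B, align 1] → 2; +2 pad (align 4); @4: b [4B, align 4] → 8; size 8, align 4
@0: width [1B, align 1] → 1
+7 pad (align 8)
@8: depth [56B, align 8] → 64
@64: channels [13B, align 1] → 77
@77: layer [1B, align 1] → 78
+2 pad (align 4)
@80: height [4B, align 4] → 84
@84: format [8B, align 4] → 92
within Info: e at 1
84 + 1 = 85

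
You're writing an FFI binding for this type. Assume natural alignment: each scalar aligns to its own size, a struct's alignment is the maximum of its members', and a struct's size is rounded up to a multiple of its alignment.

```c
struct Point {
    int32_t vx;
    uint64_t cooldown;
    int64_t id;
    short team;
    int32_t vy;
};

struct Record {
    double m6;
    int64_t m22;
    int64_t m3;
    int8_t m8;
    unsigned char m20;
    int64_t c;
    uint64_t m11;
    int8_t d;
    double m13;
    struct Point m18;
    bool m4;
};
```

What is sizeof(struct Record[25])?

2600

Point: 0..4  vx  (4B, 4-aligned); 4..8  -- padding (4B); 8..16  cooldown  (8B, 8-aligned); 16..24  id  (8B, 8-aligned); 24..26  team  (2B, 2-aligned); 26..28  -- padding (2B); 28..32  vy  (4B, 4-aligned); sizeof = 32, alignof = 8
0..8  m6  (8B, 8-aligned)
8..16  m22  (8B, 8-aligned)
16..24  m3  (8B, 8-aligned)
24..25  m8  (1B, 1-aligned)
25..26  m20  (1B, 1-aligned)
26..32  -- padding (6B)
32..40  c  (8B, 8-aligned)
40..48  m11  (8B, 8-aligned)
48..49  d  (1B, 1-aligned)
49..56  -- padding (7B)
56..64  m13  (8B, 8-aligned)
64..96  m18  (32B, 8-aligned)
96..97  m4  (1B, 1-aligned)
97..104  -- tail padding (7B)
sizeof = 104, alignof = 8
array of 25: 25 × 104 = 2600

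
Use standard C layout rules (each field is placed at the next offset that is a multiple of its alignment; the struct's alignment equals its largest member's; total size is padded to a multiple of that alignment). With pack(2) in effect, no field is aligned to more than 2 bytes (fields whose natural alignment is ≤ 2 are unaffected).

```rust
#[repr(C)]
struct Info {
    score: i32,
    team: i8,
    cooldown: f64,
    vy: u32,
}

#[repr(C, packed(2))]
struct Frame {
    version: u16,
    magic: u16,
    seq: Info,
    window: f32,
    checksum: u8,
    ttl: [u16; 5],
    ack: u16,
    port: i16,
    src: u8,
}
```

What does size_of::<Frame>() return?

50 bytes

Info: @0: score [4B, align 4] → 4; @4: team [1B, align 1] → 5; +3 pad (align 8); @8: cooldown [8B, align 8] → 16; @16: vy [4B, align 4] → 20; +4 tail pad (align 8); size 24, align 8
@0: version [2B, align 2] → 2
@2: magic [2B, align 2] → 4
@4: seq [24B, align 2] → 28
@28: window [4B, align 2] → 32
@32: checksum [1B, align 1] → 33
+1 pad (align 2)
@34: ttl [10B, align 2] → 44
@44: ack [2B, align 2] → 46
@46: port [2B, align 2] → 48
@48: src [1B, align 1] → 49
+1 tail pad (align 2)
size 50, align 2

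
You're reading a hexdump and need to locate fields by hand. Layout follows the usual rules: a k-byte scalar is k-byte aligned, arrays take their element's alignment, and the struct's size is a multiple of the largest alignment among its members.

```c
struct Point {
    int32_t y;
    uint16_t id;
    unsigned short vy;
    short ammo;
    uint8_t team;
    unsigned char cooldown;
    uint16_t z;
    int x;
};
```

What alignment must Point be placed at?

4

member alignments: y=4, id=2, vy=2, ammo=2, team=1, cooldown=1, z=2, x=4
max = 4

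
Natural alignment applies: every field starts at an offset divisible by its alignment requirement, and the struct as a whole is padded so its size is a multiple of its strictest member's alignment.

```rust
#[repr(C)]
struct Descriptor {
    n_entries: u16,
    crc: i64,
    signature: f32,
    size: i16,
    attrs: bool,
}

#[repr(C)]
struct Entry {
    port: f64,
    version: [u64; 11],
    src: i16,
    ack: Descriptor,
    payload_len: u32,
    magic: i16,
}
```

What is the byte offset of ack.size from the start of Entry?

Descriptor: @0: n_entries [2B, align 2] → 2; +6 pad (align 8); @8: crc [8B, align 8] → 16; @16: signature [4B, align 4] → 20; @20: size [2B, align 2] → 22; @22: attrs [1B, align 1] → 23; +1 tail pad (align 8); size 24, align 8
@0: port [8B, align 8] → 8
@8: version [88B, align 8] → 96
@96: src [2B, align 2] → 98
+6 pad (align 8)
@104: ack [24B, align 8] → 128
within Descriptor: size at 20
104 + 20 = 124

124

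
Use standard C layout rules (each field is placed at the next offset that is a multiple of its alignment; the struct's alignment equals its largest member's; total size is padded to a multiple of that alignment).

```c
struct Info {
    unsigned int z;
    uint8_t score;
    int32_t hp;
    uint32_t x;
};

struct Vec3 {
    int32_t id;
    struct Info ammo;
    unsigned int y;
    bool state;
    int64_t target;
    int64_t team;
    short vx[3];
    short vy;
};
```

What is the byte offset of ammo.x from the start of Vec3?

Info: z at 0 (size 4, align 4) → ends 4; score at 4 (size 1, align 1) → ends 5; pad 3 to align 4 for hp; hp at 8 (size 4, align 4) → ends 12; x at 12 (size 4, align 4) → ends 16; total 16 bytes, alignment 4
id at 0 (size 4, align 4) → ends 4
ammo at 4 (size 16, align 4) → ends 20
within Info: x at 12
4 + 12 = 16

16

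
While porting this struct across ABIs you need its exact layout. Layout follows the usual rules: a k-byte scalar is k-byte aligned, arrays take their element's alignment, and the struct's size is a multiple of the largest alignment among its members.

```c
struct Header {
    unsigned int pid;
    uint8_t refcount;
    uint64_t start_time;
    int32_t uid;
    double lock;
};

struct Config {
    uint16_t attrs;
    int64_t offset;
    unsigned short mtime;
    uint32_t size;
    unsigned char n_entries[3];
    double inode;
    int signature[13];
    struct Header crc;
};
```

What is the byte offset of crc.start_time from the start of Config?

104

Header: 0..4  pid  (4B, 4-aligned); 4..5  refcount  (1B, 1-aligned); 5..8  -- padding (3B); 8..16  start_time  (8B, 8-aligned); 16..20  uid  (4B, 4-aligned); 20..24  -- padding (4B); 24..32  lock  (8B, 8-aligned); sizeof = 32, alignof = 8
0..2  attrs  (2B, 2-aligned)
2..8  -- padding (6B)
8..16  offset  (8B, 8-aligned)
16..18  mtime  (2B, 2-aligned)
18..20  -- padding (2B)
20..24  size  (4B, 4-aligned)
24..27  n_entries  (3B, 1-aligned)
27..32  -- padding (5B)
32..40  inode  (8B, 8-aligned)
40..92  signature  (52B, 4-aligned)
92..96  -- padding (4B)
96..128  crc  (32B, 8-aligned)
within Header: start_time at 8
96 + 8 = 104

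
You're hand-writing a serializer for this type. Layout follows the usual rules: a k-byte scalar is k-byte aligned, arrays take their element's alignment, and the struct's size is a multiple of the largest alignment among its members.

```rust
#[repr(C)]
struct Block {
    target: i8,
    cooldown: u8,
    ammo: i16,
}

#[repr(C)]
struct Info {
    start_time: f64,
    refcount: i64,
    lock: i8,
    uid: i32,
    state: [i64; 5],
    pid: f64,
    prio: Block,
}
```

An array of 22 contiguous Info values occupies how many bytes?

Block: target at 0 (size 1, align 1) → ends 1; cooldown at 1 (size 1, align 1) → ends 2; ammo at 2 (size 2, align 2) → ends 4; total 4 bytes, alignment 2
start_time at 0 (size 8, align 8) → ends 8
refcount at 8 (size 8, align 8) → ends 16
lock at 16 (size 1, align 1) → ends 17
pad 3 to align 4 for uid
uid at 20 (size 4, align 4) → ends 24
state at 24 (size 40, align 8) → ends 64
pid at 64 (size 8, align 8) → ends 72
prio at 72 (size 4, align 2) → ends 76
tail pad 4 to reach multiple of 8
total 80 bytes, alignment 8
array of 22: 22 × 80 = 1760

1760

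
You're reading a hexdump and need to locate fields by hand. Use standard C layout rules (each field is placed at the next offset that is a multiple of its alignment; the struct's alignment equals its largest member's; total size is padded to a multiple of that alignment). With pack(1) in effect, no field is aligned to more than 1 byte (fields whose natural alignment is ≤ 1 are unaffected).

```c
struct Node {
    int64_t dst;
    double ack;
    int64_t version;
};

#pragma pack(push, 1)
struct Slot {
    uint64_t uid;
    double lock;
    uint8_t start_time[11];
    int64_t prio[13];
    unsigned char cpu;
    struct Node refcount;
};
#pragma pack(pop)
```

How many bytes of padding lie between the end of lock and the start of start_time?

Node: 0..8  dst  (8B, 8-aligned); 8..16  ack  (8B, 8-aligned); 16..24  version  (8B, 8-aligned); sizeof = 24, alignof = 8
0..8  uid  (8B, 1-aligned)
8..16  lock  (8B, 1-aligned)
16..27  start_time  (11B, 1-aligned)

0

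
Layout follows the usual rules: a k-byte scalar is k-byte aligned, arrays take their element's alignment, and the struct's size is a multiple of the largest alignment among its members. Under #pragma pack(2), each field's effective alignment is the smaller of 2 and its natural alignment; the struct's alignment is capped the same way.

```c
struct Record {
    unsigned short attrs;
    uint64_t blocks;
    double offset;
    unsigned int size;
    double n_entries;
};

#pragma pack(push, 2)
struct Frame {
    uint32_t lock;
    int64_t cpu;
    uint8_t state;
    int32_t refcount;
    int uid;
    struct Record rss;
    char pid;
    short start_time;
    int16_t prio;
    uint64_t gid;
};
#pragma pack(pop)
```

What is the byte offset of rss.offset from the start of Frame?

38

Record: attrs at 0 (size 2, align 2) → ends 2; pad 6 to align 8 for blocks; blocks at 8 (size 8, align 8) → ends 16; offset at 16 (size 8, align 8) → ends 24; size at 24 (size 4, align 4) → ends 28; pad 4 to align 8 for n_entries; n_entries at 32 (size 8, align 8) → ends 40; total 40 bytes, alignment 8
lock at 0 (size 4, align 2) → ends 4
cpu at 4 (size 8, align 2) → ends 12
state at 12 (size 1, align 1) → ends 13
pad 1 to align 2 for refcount
refcount at 14 (size 4, align 2) → ends 18
uid at 18 (size 4, align 2) → ends 22
rss at 22 (size 40, align 2) → ends 62
within Record: offset at 16
22 + 16 = 38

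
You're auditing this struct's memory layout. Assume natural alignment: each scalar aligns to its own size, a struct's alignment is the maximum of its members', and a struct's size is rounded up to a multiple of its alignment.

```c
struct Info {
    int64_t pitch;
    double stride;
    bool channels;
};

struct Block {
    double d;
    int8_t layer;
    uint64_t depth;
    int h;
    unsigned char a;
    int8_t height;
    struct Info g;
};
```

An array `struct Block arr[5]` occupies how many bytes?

280

Info: @0: pitch [8B, align 8] → 8; @8: stride [8B, align 8] → 16; @16: channels [1B, align 1] → 17; +7 tail pad (align 8); size 24, align 8
@0: d [8B, align 8] → 8
@8: layer [1B, align 1] → 9
+7 pad (align 8)
@16: depth [8B, align 8] → 24
@24: h [4B, align 4] → 28
@28: a [1B, align 1] → 29
@29: height [1B, align 1] → 30
+2 pad (align 8)
@32: g [24B, align 8] → 56
size 56, align 8
array of 5: 5 × 56 = 280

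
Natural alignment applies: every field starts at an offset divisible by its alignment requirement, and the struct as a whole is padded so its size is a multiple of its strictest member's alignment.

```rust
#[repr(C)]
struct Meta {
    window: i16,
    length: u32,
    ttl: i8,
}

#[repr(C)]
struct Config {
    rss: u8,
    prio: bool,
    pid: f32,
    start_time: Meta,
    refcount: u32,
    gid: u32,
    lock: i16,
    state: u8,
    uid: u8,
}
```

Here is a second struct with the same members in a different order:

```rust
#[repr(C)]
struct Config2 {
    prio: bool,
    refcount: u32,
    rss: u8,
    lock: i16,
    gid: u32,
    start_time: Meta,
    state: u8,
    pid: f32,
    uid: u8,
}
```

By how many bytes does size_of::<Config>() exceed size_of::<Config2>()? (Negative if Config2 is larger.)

Meta: 0..2  window  (2B, 2-aligned); 2..4  -- padding (2B); 4..8  length  (4B, 4-aligned); 8..9  ttl  (1B, 1-aligned); 9..12  -- tail padding (3B); sizeof = 12, alignof = 4
0..1  rss  (1B, 1-aligned)
1..2  prio  (1B, 1-aligned)
2..4  -- padding (2B)
4..8  pid  (4B, 4-aligned)
8..20  start_time  (12B, 4-aligned)
20..24  refcount  (4B, 4-aligned)
24..28  gid  (4B, 4-aligned)
28..30  lock  (2B, 2-aligned)
30..31  state  (1B, 1-aligned)
31..32  uid  (1B, 1-aligned)
sizeof = 32, alignof = 4
— Config2 —
0..1  prio  (1B, 1-aligned)
1..4  -- padding (3B)
4..8  refcount  (4B, 4-aligned)
8..9  rss  (1B, 1-aligned)
9..10  -- padding (1B)
10..12  lock  (2B, 2-aligned)
12..16  gid  (4B, 4-aligned)
16..28  start_time  (12B, 4-aligned)
28..29  state  (1B, 1-aligned)
29..32  -- padding (3B)
32..36  pid  (4B, 4-aligned)
36..37  uid  (1B, 1-aligned)
37..40  -- tail padding (3B)
sizeof = 40, alignof = 4
32 − 40 = -8

-8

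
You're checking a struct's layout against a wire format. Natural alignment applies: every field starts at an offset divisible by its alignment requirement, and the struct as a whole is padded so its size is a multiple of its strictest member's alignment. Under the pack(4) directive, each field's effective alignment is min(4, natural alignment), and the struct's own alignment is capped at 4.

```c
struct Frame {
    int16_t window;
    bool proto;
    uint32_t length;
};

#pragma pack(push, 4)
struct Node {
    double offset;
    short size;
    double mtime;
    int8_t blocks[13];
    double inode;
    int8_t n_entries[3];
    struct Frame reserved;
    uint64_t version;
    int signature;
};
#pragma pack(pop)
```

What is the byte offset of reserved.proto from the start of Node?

50

Frame: window at 0 (size 2, align 2) → ends 2; proto at 2 (size 1, align 1) → ends 3; pad 1 to align 4 for length; length at 4 (size 4, align 4) → ends 8; total 8 bytes, alignment 4
offset at 0 (size 8, align 4) → ends 8
size at 8 (size 2, align 2) → ends 10
pad 2 to align 4 for mtime
mtime at 12 (size 8, align 4) → ends 20
blocks at 20 (size 13, align 1) → ends 33
pad 3 to align 4 for inode
inode at 36 (size 8, align 4) → ends 44
n_entries at 44 (size 3, align 1) → ends 47
pad 1 to align 4 for reserved
reserved at 48 (size 8, align 4) → ends 56
within Frame: proto at 2
48 + 2 = 50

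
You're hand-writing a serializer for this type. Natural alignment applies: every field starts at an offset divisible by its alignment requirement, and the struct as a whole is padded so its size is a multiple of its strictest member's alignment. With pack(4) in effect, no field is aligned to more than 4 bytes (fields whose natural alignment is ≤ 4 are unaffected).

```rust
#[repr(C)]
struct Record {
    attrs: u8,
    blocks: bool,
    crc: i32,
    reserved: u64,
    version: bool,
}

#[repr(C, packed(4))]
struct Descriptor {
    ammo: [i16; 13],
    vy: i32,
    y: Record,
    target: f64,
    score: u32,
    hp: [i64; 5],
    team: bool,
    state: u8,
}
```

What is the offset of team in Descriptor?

108

Record: @0: attrs [1B, align 1] → 1; @1: blocks [1B, align 1] → 2; +2 pad (align 4); @4: crc [4B, align 4] → 8; @8: reserved [8B, align 8] → 16; @16: version [1B, align 1] → 17; +7 tail pad (align 8); size 24, align 8
@0: ammo [26B, align 2] → 26
+2 pad (align 4)
@28: vy [4B, align 4] → 32
@32: y [24B, align 4] → 56
@56: target [8B, align 4] → 64
@64: score [4B, align 4] → 68
@68: hp [40B, align 4] → 108
@108: team [1B, align 1] → 109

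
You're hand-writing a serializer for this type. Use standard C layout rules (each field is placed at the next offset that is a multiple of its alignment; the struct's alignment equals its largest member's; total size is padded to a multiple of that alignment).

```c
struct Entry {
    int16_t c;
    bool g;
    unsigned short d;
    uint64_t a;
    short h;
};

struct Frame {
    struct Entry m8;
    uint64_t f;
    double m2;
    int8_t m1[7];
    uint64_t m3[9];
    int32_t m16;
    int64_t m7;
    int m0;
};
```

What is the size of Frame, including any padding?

Entry: 0..2  c  (2B, 2-aligned); 2..3  g  (1B, 1-aligned); 3..4  -- padding (1B); 4..6  d  (2B, 2-aligned); 6..8  -- padding (2B); 8..16  a  (8B, 8-aligned); 16..18  h  (2B, 2-aligned); 18..24  -- tail padding (6B); sizeof = 24, alignof = 8
0..24  m8  (24B, 8-aligned)
24..32  f  (8B, 8-aligned)
32..40  m2  (8B, 8-aligned)
40..47  m1  (7B, 1-aligned)
47..48  -- padding (1B)
48..120  m3  (72B, 8-aligned)
120..124  m16  (4B, 4-aligned)
124..128  -- padding (4B)
128..136  m7  (8B, 8-aligned)
136..140  m0  (4B, 4-aligned)
140..144  -- tail padding (4B)
sizeof = 144, alignof = 8

144 bytes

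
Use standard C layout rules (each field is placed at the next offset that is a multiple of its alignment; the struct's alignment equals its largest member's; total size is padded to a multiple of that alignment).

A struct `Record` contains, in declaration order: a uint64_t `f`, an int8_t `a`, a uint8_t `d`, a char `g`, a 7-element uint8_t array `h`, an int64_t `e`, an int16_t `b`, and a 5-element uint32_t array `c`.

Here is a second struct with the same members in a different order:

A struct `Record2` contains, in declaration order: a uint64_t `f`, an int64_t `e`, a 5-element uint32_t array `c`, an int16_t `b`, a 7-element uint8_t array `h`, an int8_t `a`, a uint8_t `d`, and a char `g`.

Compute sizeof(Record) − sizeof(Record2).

0..8  f  (8B, 8-aligned)
8..9  a  (1B, 1-aligned)
9..10  d  (1B, 1-aligned)
10..11  g  (1B, 1-aligned)
11..18  h  (7B, 1-aligned)
18..24  -- padding (6B)
24..32  e  (8B, 8-aligned)
32..34  b  (2B, 2-aligned)
34..36  -- padding (2B)
36..56  c  (20B, 4-aligned)
sizeof = 56, alignof = 8
— Record2 —
0..8  f  (8B, 8-aligned)
8..16  e  (8B, 8-aligned)
16..36  c  (20B, 4-aligned)
36..38  b  (2B, 2-aligned)
38..45  h  (7B, 1-aligned)
45..46  a  (1B, 1-aligned)
46..47  d  (1B, 1-aligned)
47..48  g  (1B, 1-aligned)
sizeof = 48, alignof = 8
56 − 48 = 8

8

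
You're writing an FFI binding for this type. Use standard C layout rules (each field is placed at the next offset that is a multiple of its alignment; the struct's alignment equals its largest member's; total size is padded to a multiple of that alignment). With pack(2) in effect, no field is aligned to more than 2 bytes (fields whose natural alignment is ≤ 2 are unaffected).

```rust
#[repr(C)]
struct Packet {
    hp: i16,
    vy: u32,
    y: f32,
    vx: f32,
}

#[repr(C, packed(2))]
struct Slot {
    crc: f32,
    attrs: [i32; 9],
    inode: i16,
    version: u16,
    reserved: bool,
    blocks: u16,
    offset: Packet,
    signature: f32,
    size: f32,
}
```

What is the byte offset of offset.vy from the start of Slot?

Packet: 0..2  hp  (2B, 2-aligned); 2..4  -- padding (2B); 4..8  vy  (4B, 4-aligned); 8..12  y  (4B, 4-aligned); 12..16  vx  (4B, 4-aligned); sizeof = 16, alignof = 4
0..4  crc  (4B, 2-aligned)
4..40  attrs  (36B, 2-aligned)
40..42  inode  (2B, 2-aligned)
42..44  version  (2B, 2-aligned)
44..45  reserved  (1B, 1-aligned)
45..46  -- padding (1B)
46..48  blocks  (2B, 2-aligned)
48..64  offset  (16B, 2-aligned)
within Packet: vy at 4
48 + 4 = 52

52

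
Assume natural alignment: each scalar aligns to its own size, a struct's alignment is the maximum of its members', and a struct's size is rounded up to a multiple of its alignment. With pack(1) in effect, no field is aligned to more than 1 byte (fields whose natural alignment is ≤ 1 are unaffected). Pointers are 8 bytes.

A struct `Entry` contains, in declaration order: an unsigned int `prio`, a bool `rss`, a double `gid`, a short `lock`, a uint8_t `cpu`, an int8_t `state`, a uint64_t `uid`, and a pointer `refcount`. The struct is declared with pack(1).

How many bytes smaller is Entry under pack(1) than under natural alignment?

7

natural layout:
  prio at 0 (size 4, align 4) → ends 4
  rss at 4 (size 1, align 1) → ends 5
  pad 3 to align 8 for gid
  gid at 8 (size 8, align 8) → ends 16
  lock at 16 (size 2, align 2) → ends 18
  cpu at 18 (size 1, align 1) → ends 19
  state at 19 (size 1, align 1) → ends 20
  pad 4 to align 8 for uid
  uid at 24 (size 8, align 8) → ends 32
  refcount at 32 (size 8, align 8) → ends 40
  total 40 bytes, alignment 8
packed(1) layout:
  prio at 0 (size 4, align 1) → ends 4
  rss at 4 (size 1, align 1) → ends 5
  gid at 5 (size 8, align 1) → ends 13
  lock at 13 (size 2, align 1) → ends 15
  cpu at 15 (size 1, align 1) → ends 16
  state at 16 (size 1, align 1) → ends 17
  uid at 17 (size 8, align 1) → ends 25
  refcount at 25 (size 8, align 1) → ends 33
  total 33 bytes, alignment 1
40 − 33 = 7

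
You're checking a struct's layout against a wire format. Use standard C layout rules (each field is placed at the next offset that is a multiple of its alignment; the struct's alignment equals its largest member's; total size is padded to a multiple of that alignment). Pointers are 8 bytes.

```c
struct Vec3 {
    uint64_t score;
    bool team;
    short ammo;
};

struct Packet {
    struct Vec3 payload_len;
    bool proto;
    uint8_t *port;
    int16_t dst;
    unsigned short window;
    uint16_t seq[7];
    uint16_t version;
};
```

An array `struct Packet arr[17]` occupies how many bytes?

Vec3: 0..8  score  (8B, 8-aligned); 8..9  team  (1B, 1-aligned); 9..10  -- padding (1B); 10..12  ammo  (2B, 2-aligned); 12..16  -- tail padding (4B); sizeof = 16, alignof = 8
0..16  payload_len  (16B, 8-aligned)
16..17  proto  (1B, 1-aligned)
17..24  -- padding (7B)
24..32  port  (8B, 8-aligned)
32..34  dst  (2B, 2-aligned)
34..36  window  (2B, 2-aligned)
36..50  seq  (14B, 2-aligned)
50..52  version  (2B, 2-aligned)
52..56  -- tail padding (4B)
sizeof = 56, alignof = 8
array of 17: 17 × 56 = 952

952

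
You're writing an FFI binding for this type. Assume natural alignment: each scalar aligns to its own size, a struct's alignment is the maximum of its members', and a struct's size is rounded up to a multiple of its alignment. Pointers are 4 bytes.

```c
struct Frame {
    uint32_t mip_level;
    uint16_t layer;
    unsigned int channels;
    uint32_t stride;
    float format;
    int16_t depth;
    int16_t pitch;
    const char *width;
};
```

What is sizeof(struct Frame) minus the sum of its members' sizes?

mip_level at 0 (size 4, align 4) → ends 4
layer at 4 (size 2, align 2) → ends 6
pad 2 to align 4 for channels
channels at 8 (size 4, align 4) → ends 12
stride at 12 (size 4, align 4) → ends 16
format at 16 (size 4, align 4) → ends 20
depth at 20 (size 2, align 2) → ends 22
pitch at 22 (size 2, align 2) → ends 24
width at 24 (size 4, align 4) → ends 28
total 28 bytes, alignment 4
data bytes 26, size 28 → padding 2

2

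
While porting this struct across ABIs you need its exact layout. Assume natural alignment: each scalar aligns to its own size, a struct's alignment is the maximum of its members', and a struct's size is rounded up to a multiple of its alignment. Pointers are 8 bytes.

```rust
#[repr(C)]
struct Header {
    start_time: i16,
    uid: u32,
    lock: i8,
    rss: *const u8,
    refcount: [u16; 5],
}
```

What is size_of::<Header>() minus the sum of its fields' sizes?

15

0..2  start_time  (2B, 2-aligned)
2..4  -- padding (2B)
4..8  uid  (4B, 4-aligned)
8..9  lock  (1B, 1-aligned)
9..16  -- padding (7B)
16..24  rss  (8B, 8-aligned)
24..34  refcount  (10B, 2-aligned)
34..40  -- tail padding (6B)
sizeof = 40, alignof = 8
data bytes 25, size 40 → padding 15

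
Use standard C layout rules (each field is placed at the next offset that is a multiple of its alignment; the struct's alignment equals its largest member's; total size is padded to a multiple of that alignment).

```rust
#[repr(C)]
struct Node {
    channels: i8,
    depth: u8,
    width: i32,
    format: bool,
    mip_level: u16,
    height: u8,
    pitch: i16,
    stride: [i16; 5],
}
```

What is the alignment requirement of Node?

4

member alignments: channels=1, depth=1, width=4, format=1, mip_level=2, height=1, pitch=2, stride=2
max = 4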